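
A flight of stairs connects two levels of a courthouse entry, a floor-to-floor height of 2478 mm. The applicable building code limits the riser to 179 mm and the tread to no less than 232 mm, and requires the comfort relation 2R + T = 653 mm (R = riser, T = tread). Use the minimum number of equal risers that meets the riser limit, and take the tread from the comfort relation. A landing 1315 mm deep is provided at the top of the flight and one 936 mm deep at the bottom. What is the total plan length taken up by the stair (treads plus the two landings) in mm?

⌈2478/179⌉ = 14 risers.
Riser R = 2478 / 14 = 177 mm, within the 179 mm limit.
From 2R + T = 653: T = 653 − 354 = 299 mm.
14 risers give 13 treads; going = 13 × 299 = 3887 mm.
Enclosure = 3887 + 1315 + 936 = 6138 mm.

6138 mm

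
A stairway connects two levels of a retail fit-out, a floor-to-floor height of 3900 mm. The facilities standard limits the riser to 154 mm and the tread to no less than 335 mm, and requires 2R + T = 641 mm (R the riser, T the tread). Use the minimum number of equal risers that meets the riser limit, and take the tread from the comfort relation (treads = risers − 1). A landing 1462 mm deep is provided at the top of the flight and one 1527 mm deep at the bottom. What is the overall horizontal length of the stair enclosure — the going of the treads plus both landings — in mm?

At most 154 each: 3900/154 = 25.32, giving 26 risers.
Each riser is 3900/26 = 150 mm (≤ 154 mm).
From 2R + T = 641: T = 641 − 300 = 341 mm.
Treads = 26 − 1 = 25; going = 25 × 341 = 8525 mm.
Add landings: 8525 + 1462 + 1527 = 11514 mm.

11514 mm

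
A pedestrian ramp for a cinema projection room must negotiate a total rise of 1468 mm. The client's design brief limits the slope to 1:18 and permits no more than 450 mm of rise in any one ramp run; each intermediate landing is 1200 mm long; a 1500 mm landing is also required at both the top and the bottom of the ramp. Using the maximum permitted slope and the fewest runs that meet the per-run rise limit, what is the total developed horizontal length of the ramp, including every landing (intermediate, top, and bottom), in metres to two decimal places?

1468 / 450 = 3.26, so 4 ramp runs are needed. That means 3 intermediate landings.
Horizontal run for 1468 mm of rise at 1:18 is 1468 × 18 = 26424 mm.
Intermediate landings: 3 × 1200 = 3600 mm.
Top and bottom landings: 2 × 1500 = 3000 mm.
Total = 26424 + 3600 + 3000 = 33024 mm.
= 33.02 m.

33.02 m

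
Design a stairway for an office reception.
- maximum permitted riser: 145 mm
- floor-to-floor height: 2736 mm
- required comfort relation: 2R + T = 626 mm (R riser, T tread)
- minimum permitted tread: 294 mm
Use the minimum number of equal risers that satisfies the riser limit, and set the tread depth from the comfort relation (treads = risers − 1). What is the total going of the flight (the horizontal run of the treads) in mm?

6084 mm

2736 / 145 = 18.87, so 19 risers are needed.
R = 2736 ÷ 19 = 144 mm.
Tread T = 626 − 2 × 144 = 338 mm (≥ 294 mm).
Going = (19 − 1) × 338 = 6084 mm.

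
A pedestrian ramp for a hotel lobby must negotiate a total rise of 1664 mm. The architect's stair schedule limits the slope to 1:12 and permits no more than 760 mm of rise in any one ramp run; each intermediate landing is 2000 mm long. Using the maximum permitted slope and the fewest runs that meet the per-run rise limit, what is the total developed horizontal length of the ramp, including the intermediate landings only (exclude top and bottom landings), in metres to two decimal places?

23.97 m

1664 / 760 = 2.19, so 3 ramp runs are needed. That means 2 intermediate landings.
Horizontal run for 1664 mm of rise at 1:12 is 1664 × 12 = 19968 mm.
Intermediate landings: 2 × 2000 = 4000 mm.
Total developed length = 19968 + 4000 = 23968 mm.
= 23.97 m.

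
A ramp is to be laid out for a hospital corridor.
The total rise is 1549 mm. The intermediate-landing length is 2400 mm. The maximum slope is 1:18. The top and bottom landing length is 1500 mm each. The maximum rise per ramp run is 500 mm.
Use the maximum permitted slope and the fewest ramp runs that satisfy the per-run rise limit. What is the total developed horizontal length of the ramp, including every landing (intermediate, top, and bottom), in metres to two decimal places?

1549 / 500 = 3.10, so 4 ramp runs are needed. That means 3 intermediate landings.
Horizontal run for 1549 mm of rise at 1:18 is 1549 × 18 = 27882 mm.
Intermediate landings: 3 × 2400 = 7200 mm.
Top and bottom landings: 2 × 1500 = 3000 mm.
Total = 27882 + 7200 + 3000 = 38082 mm.
= 38.08 m.

38.08 m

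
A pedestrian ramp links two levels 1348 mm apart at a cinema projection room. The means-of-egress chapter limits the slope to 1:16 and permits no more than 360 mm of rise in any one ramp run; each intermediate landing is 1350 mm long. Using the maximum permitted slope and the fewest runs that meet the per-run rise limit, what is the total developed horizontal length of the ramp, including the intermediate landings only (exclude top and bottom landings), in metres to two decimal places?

⌈1348/360⌉ = 4 ramp runs. That means 3 intermediate landings.
Horizontal run for 1348 mm of rise at 1:16 is 1348 × 16 = 21568 mm.
Intermediate landings: 3 × 1350 = 4050 mm.
Total developed length = 21568 + 4050 = 25618 mm.
= 25.62 m.

25.62 m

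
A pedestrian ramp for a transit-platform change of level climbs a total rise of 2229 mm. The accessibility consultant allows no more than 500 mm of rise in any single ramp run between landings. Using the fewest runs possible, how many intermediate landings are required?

2229 / 500 = 4.458 → round up to 5 ramp runs.
5 runs are separated by 4 intermediate landings.

4 intermediate landings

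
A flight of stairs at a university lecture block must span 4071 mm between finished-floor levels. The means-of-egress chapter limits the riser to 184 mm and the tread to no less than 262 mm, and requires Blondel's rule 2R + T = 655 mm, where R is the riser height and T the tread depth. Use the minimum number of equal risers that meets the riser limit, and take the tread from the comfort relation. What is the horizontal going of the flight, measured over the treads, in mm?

6622 mm

⌈4071/184⌉ = 23 risers.
Riser R = 4071 / 23 = 177 mm, within the 184 mm limit.
Tread T = 655 − 2 × 177 = 301 mm (≥ 262 mm).
Treads = 23 − 1 = 22; going = 22 × 301 = 6622 mm.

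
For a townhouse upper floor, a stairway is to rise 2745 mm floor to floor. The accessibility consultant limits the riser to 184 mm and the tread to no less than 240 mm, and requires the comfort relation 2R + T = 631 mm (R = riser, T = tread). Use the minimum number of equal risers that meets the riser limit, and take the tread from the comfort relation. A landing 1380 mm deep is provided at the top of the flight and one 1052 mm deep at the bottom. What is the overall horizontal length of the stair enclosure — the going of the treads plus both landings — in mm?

6142 mm

⌈2745/184⌉ = 15 risers.
Each riser is 2745/15 = 183 mm (≤ 184 mm).
Tread T = 631 − 2 × 183 = 265 mm (≥ 240 mm).
15 risers give 14 treads; going = 14 × 265 = 3710 mm.
Enclosure = 3710 + 1380 + 1052 = 6142 mm.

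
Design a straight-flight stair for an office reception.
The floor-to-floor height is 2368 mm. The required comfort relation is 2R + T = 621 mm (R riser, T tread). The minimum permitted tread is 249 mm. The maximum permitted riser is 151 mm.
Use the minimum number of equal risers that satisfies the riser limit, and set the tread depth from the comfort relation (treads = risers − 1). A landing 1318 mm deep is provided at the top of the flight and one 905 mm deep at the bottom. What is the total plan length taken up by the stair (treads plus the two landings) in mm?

2368 / 151 = 15.68, so 16 risers are needed.
Riser R = 2368 / 16 = 148 mm, within the 151 mm limit.
From 2R + T = 621: T = 621 − 296 = 325 mm.
Treads = 16 − 1 = 15; going = 15 × 325 = 4875 mm.
Enclosure = 4875 + 1318 + 905 = 7098 mm.

7098 mm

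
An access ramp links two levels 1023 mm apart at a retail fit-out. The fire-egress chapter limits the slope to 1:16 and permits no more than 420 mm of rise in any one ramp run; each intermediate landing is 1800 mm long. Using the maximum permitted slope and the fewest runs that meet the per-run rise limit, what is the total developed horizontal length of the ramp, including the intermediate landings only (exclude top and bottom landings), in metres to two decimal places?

19.97 m

⌈1023/420⌉ = 3 ramp runs. That means 2 intermediate landings.
Horizontal run for 1023 mm of rise at 1:16 is 1023 × 16 = 16368 mm.
2 intermediate landings contribute 2 × 1800 = 3600 mm.
Total developed length = 16368 + 3600 = 19968 mm.
= 19.97 m.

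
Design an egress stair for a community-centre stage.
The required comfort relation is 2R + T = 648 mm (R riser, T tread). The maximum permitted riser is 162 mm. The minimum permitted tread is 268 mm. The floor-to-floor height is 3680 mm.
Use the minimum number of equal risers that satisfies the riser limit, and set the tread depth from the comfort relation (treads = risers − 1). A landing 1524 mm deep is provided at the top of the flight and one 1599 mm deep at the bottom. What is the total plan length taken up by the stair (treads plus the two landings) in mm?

At most 162 each: 3680/162 = 22.72, giving 23 risers.
Each riser is 3680/23 = 160 mm (≤ 162 mm).
From 2R + T = 648: T = 648 − 320 = 328 mm.
Treads = 23 − 1 = 22; going = 22 × 328 = 7216 mm.
Enclosure = 7216 + 1524 + 1599 = 10339 mm.

10339 mm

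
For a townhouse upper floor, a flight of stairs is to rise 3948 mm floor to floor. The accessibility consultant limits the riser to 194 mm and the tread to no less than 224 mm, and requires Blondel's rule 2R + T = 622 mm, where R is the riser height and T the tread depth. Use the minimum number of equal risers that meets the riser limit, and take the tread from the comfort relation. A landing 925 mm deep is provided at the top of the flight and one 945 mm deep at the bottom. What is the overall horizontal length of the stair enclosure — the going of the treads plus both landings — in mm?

6790 mm

3948 / 194 = 20.351 → round up to 21 risers.
R = 3948 ÷ 21 = 188 mm.
T = 622 − 2·188 = 246 mm, which satisfies the 224 mm minimum.
Treads = 21 − 1 = 20; going = 20 × 246 = 4920 mm.
Enclosure = 4920 + 925 + 945 = 6790 mm.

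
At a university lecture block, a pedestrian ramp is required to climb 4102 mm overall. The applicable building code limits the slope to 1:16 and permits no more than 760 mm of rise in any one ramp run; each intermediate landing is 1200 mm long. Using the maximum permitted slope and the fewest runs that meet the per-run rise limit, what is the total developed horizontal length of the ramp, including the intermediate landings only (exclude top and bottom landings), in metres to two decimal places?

4102 / 760 = 5.397 → round up to 6 ramp runs. That means 5 intermediate landings.
Ramp run (horizontal) at 1:16: 4102 × 16 = 65632 mm.
5 intermediate landings contribute 5 × 1200 = 6000 mm.
Total developed length = 65632 + 6000 = 71632 mm.
= 71.63 m.

71.63 m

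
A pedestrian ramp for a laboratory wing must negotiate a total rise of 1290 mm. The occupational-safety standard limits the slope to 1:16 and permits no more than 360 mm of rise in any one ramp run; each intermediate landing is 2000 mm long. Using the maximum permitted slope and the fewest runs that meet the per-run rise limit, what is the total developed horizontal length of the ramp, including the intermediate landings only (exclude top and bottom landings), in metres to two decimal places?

⌈1290/360⌉ = 4 ramp runs. That means 3 intermediate landings.
Ramp run (horizontal) at 1:16: 1290 × 16 = 20640 mm.
3 intermediate landings contribute 3 × 2000 = 6000 mm.
Total developed length = 20640 + 6000 = 26640 mm.
= 26.64 m.

26.64 m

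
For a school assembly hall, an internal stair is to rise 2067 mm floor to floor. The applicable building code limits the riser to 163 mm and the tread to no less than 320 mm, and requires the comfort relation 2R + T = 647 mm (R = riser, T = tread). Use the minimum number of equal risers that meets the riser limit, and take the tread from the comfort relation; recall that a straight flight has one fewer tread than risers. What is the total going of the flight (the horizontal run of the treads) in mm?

2067 / 163 = 12.68, so 13 risers are needed.
R = 2067 ÷ 13 = 159 mm.
From 2R + T = 647: T = 647 − 318 = 329 mm.
13 risers give 12 treads; going = 12 × 329 = 3948 mm.

3948 mm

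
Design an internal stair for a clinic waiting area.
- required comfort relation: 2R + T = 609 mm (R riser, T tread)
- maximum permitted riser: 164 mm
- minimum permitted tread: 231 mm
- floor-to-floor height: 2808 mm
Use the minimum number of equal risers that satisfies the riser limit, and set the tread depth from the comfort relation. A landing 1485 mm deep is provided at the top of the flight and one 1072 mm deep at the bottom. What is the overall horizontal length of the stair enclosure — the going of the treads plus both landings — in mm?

⌈2808/164⌉ = 18 risers.
Riser R = 2808 / 18 = 156 mm, within the 164 mm limit.
From 2R + T = 609: T = 609 − 312 = 297 mm.
Treads = 18 − 1 = 17; going = 17 × 297 = 5049 mm.
Add landings: 5049 + 1485 + 1072 = 7606 mm.

7606 mm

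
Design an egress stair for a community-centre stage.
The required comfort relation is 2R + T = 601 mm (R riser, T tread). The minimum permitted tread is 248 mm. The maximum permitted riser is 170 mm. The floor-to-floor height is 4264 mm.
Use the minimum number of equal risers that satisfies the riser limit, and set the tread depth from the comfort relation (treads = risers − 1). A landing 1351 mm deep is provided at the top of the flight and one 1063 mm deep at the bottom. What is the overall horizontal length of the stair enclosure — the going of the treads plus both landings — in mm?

9239 mm

4264 / 170 = 25.082 → round up to 26 risers.
Each riser is 4264/26 = 164 mm (≤ 170 mm).
From 2R + T = 601: T = 601 − 328 = 273 mm.
Going = (26 − 1) × 273 = 6825 mm.
Enclosure = 6825 + 1351 + 1063 = 9239 mm.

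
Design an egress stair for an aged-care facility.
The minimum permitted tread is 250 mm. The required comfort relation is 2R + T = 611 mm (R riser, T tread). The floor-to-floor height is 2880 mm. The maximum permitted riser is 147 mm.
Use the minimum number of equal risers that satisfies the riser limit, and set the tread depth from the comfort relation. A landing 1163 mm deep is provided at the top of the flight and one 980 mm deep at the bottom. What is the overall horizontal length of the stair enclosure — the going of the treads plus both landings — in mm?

8280 mm

At most 147 each: 2880/147 = 19.59, giving 20 risers.
Riser R = 2880 / 20 = 144 mm, within the 147 mm limit.
From 2R + T = 611: T = 611 − 288 = 323 mm.
20 risers give 19 treads; going = 19 × 323 = 6137 mm.
Add landings: 6137 + 1163 + 980 = 8280 mm.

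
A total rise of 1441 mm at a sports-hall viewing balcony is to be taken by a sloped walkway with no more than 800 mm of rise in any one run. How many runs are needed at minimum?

⌈1441/800⌉ = 2 ramp runs.

2 runs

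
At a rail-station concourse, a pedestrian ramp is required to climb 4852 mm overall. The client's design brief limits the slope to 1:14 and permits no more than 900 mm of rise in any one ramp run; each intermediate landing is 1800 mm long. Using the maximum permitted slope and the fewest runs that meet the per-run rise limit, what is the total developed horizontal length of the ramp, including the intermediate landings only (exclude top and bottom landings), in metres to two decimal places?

76.93 m

⌈4852/900⌉ = 6 ramp runs. That means 5 intermediate landings.
Ramp run (horizontal) at 1:14: 4852 × 14 = 67928 mm.
Intermediate landings: 5 × 1800 = 9000 mm.
Total developed length = 67928 + 9000 = 76928 mm.
= 76.93 m.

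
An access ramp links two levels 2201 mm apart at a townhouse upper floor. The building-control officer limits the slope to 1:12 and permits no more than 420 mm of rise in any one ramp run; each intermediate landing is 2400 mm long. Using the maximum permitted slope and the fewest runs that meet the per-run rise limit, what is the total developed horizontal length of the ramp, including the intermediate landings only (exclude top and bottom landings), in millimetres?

38412 mm

2201 / 420 = 5.24, so 6 ramp runs are needed. That means 5 intermediate landings.
Ramp run (horizontal) at 1:12: 2201 × 12 = 26412 mm.
5 intermediate landings contribute 5 × 2400 = 12000 mm.
Developed length = 26412 + 12000 = 38412 mm.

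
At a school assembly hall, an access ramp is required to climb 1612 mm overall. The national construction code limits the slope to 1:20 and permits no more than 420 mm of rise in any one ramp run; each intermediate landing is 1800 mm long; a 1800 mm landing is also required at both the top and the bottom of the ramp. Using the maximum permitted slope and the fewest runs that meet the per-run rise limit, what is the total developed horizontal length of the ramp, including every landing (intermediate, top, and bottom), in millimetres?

⌈1612/420⌉ = 4 ramp runs. That means 3 intermediate landings.
Horizontal run for 1612 mm of rise at 1:20 is 1612 × 20 = 32240 mm.
Intermediate landings: 3 × 1800 = 5400 mm.
Top and bottom landings: 2 × 1800 = 3600 mm.
Total = 32240 + 5400 + 3600 = 41240 mm.

41240 mm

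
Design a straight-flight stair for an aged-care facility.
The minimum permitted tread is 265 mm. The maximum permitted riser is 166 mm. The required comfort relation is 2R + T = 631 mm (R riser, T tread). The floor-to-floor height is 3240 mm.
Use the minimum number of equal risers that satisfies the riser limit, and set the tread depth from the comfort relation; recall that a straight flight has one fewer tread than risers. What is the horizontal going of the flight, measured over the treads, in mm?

5833 mm

⌈3240/166⌉ = 20 risers.
R = 3240 ÷ 20 = 162 mm.
Tread T = 631 − 2 × 162 = 307 mm (≥ 265 mm).
20 risers give 19 treads; going = 19 × 307 = 5833 mm.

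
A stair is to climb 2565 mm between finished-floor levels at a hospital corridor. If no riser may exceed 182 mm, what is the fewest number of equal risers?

2565 / 182 = 14.09, so 15 risers are needed.

15 risers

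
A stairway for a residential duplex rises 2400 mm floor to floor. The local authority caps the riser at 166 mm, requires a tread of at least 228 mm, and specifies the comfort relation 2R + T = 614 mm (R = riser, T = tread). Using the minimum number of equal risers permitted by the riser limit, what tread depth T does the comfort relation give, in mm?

At most 166 each: 2400/166 = 14.46, giving 15 risers.
Riser R = 2400 / 15 = 160 mm, within the 166 mm limit.
Tread T = 614 − 2 × 160 = 294 mm (≥ 228 mm).

294 mm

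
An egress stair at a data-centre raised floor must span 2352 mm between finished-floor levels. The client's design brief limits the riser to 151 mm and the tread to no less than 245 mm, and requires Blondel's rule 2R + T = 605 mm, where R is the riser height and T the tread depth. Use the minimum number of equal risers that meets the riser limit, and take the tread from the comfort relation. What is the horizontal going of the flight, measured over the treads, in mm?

2352 / 151 = 15.576 → round up to 16 risers.
R = 2352 ÷ 16 = 147 mm.
T = 605 − 2·147 = 311 mm, which satisfies the 245 mm minimum.
16 risers give 15 treads; going = 15 × 311 = 4665 mm.

4665 mm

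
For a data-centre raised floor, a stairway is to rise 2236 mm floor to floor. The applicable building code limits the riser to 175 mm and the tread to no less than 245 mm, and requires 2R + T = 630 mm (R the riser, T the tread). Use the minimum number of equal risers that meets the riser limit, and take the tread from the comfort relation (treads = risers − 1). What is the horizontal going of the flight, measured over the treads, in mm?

2236 / 175 = 12.78, so 13 risers are needed.
Each riser is 2236/13 = 172 mm (≤ 175 mm).
T = 630 − 2·172 = 286 mm, which satisfies the 245 mm minimum.
Treads = 13 − 1 = 12; going = 12 × 286 = 3432 mm.

3432 mm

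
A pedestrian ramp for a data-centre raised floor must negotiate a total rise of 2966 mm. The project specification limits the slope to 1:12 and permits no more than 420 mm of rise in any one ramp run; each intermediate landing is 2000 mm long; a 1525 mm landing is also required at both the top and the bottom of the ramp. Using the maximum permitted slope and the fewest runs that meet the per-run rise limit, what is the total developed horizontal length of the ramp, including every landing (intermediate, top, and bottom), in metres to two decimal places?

52.64 m

2966 / 420 = 7.06, so 8 ramp runs are needed. That means 7 intermediate landings.
Horizontal run for 2966 mm of rise at 1:12 is 2966 × 12 = 35592 mm.
Intermediate landings: 7 × 2000 = 14000 mm.
Top and bottom landings: 2 × 1525 = 3050 mm.
Total = 35592 + 14000 + 3050 = 52642 mm.
= 52.64 m.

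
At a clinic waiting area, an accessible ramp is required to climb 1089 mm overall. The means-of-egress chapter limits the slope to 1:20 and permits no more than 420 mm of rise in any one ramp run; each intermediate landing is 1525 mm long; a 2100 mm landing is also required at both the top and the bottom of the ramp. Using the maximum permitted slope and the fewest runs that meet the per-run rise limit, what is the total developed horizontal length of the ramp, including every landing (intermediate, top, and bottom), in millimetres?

29030 mm

At most 420 each: 1089/420 = 2.59, giving 3 ramp runs. That means 2 intermediate landings.
Horizontal run for 1089 mm of rise at 1:20 is 1089 × 20 = 21780 mm.
Intermediate landings: 2 × 1525 = 3050 mm.
Top and bottom landings: 2 × 2100 = 4200 mm.
Total = 21780 + 3050 + 4200 = 29030 mm.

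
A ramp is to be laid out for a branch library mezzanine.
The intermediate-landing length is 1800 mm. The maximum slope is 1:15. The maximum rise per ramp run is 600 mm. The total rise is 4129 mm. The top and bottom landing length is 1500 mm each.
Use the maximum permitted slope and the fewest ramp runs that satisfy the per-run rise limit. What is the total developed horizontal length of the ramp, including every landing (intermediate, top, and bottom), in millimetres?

75735 mm

At most 600 each: 4129/600 = 6.88, giving 7 ramp runs. That means 6 intermediate landings.
Ramp run (horizontal) at 1:15: 4129 × 15 = 61935 mm.
6 intermediate landings contribute 6 × 1800 = 10800 mm.
Top and bottom landings: 2 × 1500 = 3000 mm.
Total = 61935 + 10800 + 3000 = 75735 mm.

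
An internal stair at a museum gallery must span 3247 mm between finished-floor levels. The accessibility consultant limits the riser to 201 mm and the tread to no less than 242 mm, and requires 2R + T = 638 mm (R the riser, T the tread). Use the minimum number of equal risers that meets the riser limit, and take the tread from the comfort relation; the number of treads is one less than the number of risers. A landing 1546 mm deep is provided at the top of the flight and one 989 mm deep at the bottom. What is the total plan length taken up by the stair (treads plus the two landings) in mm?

6631 mm

⌈3247/201⌉ = 17 risers.
Riser R = 3247 / 17 = 191 mm, within the 201 mm limit.
Tread T = 638 − 2 × 191 = 256 mm (≥ 242 mm).
17 risers give 16 treads; going = 16 × 256 = 4096 mm.
Add landings: 4096 + 1546 + 989 = 6631 mm.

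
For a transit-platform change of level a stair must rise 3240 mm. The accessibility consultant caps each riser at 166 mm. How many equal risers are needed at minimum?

20 risers

3240 / 166 = 19.518 → round up to 20 risers.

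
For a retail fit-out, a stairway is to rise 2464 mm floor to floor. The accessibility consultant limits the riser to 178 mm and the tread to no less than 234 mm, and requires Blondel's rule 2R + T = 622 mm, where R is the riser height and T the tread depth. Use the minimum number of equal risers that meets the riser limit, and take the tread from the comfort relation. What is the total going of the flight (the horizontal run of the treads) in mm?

2464 / 178 = 13.84, so 14 risers are needed.
R = 2464 ÷ 14 = 176 mm.
Tread T = 622 − 2 × 176 = 270 mm (≥ 234 mm).
14 risers give 13 treads; going = 13 × 270 = 3510 mm.

3510 mm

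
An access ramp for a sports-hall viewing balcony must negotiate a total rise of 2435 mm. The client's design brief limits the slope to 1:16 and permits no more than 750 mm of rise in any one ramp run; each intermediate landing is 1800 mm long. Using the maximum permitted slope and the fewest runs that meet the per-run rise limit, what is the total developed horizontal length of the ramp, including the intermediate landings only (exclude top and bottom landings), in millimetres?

44360 mm

⌈2435/750⌉ = 4 ramp runs. That means 3 intermediate landings.
Horizontal run for 2435 mm of rise at 1:16 is 2435 × 16 = 38960 mm.
Intermediate landings: 3 × 1800 = 5400 mm.
Total developed length = 38960 + 5400 = 44360 mm.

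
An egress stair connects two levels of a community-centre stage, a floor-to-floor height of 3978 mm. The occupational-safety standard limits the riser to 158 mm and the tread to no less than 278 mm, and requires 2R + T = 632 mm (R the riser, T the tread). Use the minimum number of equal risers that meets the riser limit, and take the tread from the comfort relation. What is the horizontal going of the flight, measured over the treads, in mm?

8150 mm

3978 / 158 = 25.18, so 26 risers are needed.
Each riser is 3978/26 = 153 mm (≤ 158 mm).
T = 632 − 2·153 = 326 mm, which satisfies the 278 mm minimum.
Going = (26 − 1) × 326 = 8150 mm.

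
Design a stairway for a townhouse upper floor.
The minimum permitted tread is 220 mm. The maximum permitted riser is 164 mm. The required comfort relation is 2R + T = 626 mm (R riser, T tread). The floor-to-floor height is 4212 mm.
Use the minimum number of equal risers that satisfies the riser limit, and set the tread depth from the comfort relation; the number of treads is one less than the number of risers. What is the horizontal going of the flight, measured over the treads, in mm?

⌈4212/164⌉ = 26 risers.
R = 4212 ÷ 26 = 162 mm.
T = 626 − 2·162 = 302 mm, which satisfies the 220 mm minimum.
Going = (26 − 1) × 302 = 7550 mm.

7550 mm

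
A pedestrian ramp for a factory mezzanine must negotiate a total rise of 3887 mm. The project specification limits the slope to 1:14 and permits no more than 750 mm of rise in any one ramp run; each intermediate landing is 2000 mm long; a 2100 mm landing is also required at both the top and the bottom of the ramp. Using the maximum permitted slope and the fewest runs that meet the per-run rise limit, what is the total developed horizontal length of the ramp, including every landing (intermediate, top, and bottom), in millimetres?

68618 mm

⌈3887/750⌉ = 6 ramp runs. That means 5 intermediate landings.
Ramp run (horizontal) at 1:14: 3887 × 14 = 54418 mm.
5 intermediate landings contribute 5 × 2000 = 10000 mm.
Top and bottom landings: 2 × 2100 = 4200 mm.
Total = 54418 + 10000 + 4200 = 68618 mm.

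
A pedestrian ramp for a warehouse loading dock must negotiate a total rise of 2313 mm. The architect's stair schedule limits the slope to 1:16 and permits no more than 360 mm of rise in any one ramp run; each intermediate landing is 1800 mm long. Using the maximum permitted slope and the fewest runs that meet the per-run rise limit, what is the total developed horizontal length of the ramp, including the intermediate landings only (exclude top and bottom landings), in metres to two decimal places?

47.81 m

⌈2313/360⌉ = 7 ramp runs. That means 6 intermediate landings.
Horizontal run for 2313 mm of rise at 1:16 is 2313 × 16 = 37008 mm.
6 intermediate landings contribute 6 × 1800 = 10800 mm.
Total developed length = 37008 + 10800 = 47808 mm.
= 47.81 m.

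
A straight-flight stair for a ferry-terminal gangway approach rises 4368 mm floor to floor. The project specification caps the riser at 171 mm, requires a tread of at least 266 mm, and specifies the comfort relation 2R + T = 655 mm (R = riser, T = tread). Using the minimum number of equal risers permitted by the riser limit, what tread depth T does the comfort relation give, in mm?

319 mm

4368 / 171 = 25.544 → round up to 26 risers.
R = 4368 ÷ 26 = 168 mm.
Tread T = 655 − 2 × 168 = 319 mm (≥ 266 mm).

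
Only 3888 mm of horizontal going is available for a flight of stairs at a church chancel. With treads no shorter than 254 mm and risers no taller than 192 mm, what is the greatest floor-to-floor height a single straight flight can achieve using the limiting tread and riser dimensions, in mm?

3072 mm

3888 / 254 = 15.31, so 15 treads fit.
Risers = treads + 1 = 16.
Maximum height = 16 × 192 = 3072 mm.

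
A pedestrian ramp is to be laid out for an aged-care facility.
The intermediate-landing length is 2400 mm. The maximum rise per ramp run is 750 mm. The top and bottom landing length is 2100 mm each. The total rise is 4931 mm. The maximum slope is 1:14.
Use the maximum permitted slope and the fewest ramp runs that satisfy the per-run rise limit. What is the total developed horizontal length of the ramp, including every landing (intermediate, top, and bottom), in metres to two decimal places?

87.63 m

4931 / 750 = 6.57, so 7 ramp runs are needed. That means 6 intermediate landings.
Horizontal run for 4931 mm of rise at 1:14 is 4931 × 14 = 69034 mm.
Intermediate landings: 6 × 2400 = 14400 mm.
Top and bottom landings: 2 × 2100 = 4200 mm.
Total = 69034 + 14400 + 4200 = 87634 mm.
= 87.63 m.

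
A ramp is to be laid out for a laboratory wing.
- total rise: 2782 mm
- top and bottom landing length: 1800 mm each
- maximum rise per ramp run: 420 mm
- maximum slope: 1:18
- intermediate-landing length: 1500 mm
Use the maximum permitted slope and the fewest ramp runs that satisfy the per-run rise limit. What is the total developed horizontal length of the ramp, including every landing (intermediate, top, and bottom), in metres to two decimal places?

62.68 m

⌈2782/420⌉ = 7 ramp runs. That means 6 intermediate landings.
Ramp run (horizontal) at 1:18: 2782 × 18 = 50076 mm.
Intermediate landings: 6 × 1500 = 9000 mm.
Top and bottom landings: 2 × 1800 = 3600 mm.
Total = 50076 + 9000 + 3600 = 62676 mm.
= 62.68 m.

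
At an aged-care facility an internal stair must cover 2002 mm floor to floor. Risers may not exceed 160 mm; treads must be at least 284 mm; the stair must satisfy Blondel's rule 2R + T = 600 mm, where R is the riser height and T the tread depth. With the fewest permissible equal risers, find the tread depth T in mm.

2002 / 160 = 12.51, so 13 risers are needed.
Each riser is 2002/13 = 154 mm (≤ 160 mm).
From 2R + T = 600: T = 600 − 308 = 292 mm.

292 mm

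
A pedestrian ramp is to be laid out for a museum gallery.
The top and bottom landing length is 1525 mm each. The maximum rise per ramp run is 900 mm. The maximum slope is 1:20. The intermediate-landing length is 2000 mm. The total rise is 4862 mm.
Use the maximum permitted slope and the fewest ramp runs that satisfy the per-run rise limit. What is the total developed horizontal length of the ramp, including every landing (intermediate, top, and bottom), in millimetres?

4862 / 900 = 5.40, so 6 ramp runs are needed. That means 5 intermediate landings.
Horizontal run for 4862 mm of rise at 1:20 is 4862 × 20 = 97240 mm.
Intermediate landings: 5 × 2000 = 10000 mm.
Top and bottom landings: 2 × 1525 = 3050 mm.
Total = 97240 + 10000 + 3050 = 110290 mm.

110290 mm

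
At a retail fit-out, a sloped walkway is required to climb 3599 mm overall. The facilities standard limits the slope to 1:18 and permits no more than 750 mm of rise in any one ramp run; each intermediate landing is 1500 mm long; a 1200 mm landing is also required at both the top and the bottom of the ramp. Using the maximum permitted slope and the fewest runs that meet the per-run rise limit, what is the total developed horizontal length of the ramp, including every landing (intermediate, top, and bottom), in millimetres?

⌈3599/750⌉ = 5 ramp runs. That means 4 intermediate landings.
Horizontal run for 3599 mm of rise at 1:18 is 3599 × 18 = 64782 mm.
4 intermediate landings contribute 4 × 1500 = 6000 mm.
Top and bottom landings: 2 × 1200 = 2400 mm.
Total = 64782 + 6000 + 2400 = 73182 mm.

73182 mm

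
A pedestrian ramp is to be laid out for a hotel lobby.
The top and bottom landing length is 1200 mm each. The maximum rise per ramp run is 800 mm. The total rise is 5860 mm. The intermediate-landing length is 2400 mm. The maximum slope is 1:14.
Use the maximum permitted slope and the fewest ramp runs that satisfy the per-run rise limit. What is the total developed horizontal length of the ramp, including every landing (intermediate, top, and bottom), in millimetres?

5860 / 800 = 7.325 → round up to 8 ramp runs. That means 7 intermediate landings.
Horizontal run for 5860 mm of rise at 1:14 is 5860 × 14 = 82040 mm.
Intermediate landings: 7 × 2400 = 16800 mm.
Top and bottom landings: 2 × 1200 = 2400 mm.
Total = 82040 + 16800 + 2400 = 101240 mm.

101240 mm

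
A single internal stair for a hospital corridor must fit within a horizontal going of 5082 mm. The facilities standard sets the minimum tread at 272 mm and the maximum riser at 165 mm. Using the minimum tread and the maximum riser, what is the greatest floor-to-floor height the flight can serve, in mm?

3135 mm

5082 / 272 = 18.68, so 18 treads fit.
Risers = treads + 1 = 19.
Maximum height = 19 × 165 = 3135 mm.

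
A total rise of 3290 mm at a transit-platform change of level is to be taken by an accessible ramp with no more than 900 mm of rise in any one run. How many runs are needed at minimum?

At most 900 each: 3290/900 = 3.66, giving 4 ramp runs.

4 runs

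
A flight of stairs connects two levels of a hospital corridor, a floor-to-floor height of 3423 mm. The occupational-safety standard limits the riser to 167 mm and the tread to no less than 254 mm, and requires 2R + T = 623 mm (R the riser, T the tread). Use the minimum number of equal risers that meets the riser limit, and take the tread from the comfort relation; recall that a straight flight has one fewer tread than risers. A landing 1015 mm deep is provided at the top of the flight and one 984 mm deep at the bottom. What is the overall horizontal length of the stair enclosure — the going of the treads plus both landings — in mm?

⌈3423/167⌉ = 21 risers.
Each riser is 3423/21 = 163 mm (≤ 167 mm).
T = 623 − 2·163 = 297 mm, which satisfies the 254 mm minimum.
Treads = 21 − 1 = 20; going = 20 × 297 = 5940 mm.
Add landings: 5940 + 1015 + 984 = 7939 mm.

7939 mm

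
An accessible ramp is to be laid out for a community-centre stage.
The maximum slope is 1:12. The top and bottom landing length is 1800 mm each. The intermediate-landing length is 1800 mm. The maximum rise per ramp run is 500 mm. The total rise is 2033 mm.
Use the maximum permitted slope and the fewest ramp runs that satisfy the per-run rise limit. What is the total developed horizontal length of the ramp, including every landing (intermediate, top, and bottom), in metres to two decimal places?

35.20 m

⌈2033/500⌉ = 5 ramp runs. That means 4 intermediate landings.
Horizontal run for 2033 mm of rise at 1:12 is 2033 × 12 = 24396 mm.
4 intermediate landings contribute 4 × 1800 = 7200 mm.
Top and bottom landings: 2 × 1800 = 3600 mm.
Total = 24396 + 7200 + 3600 = 35196 mm.
= 35.20 m.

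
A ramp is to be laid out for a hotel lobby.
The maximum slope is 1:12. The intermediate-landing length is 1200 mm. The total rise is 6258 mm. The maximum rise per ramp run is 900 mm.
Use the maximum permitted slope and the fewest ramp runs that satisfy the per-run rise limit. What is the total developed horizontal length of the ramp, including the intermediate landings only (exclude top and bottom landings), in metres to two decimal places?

At most 900 each: 6258/900 = 6.95, giving 7 ramp runs. That means 6 intermediate landings.
Ramp run (horizontal) at 1:12: 6258 × 12 = 75096 mm.
6 intermediate landings contribute 6 × 1200 = 7200 mm.
Developed length = 75096 + 7200 = 82296 mm.
= 82.30 m.

82.30 m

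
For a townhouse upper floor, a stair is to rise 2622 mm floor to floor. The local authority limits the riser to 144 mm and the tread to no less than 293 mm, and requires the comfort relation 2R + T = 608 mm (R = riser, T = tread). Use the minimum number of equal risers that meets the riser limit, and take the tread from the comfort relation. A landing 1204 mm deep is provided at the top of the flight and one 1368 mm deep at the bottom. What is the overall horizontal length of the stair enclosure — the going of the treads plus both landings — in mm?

8548 mm

2622 / 144 = 18.208 → round up to 19 risers.
Each riser is 2622/19 = 138 mm (≤ 144 mm).
T = 608 − 2·138 = 332 mm, which satisfies the 293 mm minimum.
19 risers give 18 treads; going = 18 × 332 = 5976 mm.
Add landings: 5976 + 1204 + 1368 = 8548 mm.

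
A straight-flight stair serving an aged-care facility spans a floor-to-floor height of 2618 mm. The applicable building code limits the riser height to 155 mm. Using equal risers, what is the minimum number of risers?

2618 / 155 = 16.890 → round up to 17 risers.

17 risers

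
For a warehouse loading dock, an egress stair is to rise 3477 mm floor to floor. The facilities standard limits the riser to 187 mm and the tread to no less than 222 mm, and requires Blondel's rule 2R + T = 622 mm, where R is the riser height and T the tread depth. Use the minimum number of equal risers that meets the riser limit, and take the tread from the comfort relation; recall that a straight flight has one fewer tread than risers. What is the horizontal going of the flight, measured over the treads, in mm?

4608 mm

At most 187 each: 3477/187 = 18.59, giving 19 risers.
Each riser is 3477/19 = 183 mm (≤ 187 mm).
Tread T = 622 − 2 × 183 = 256 mm (≥ 222 mm).
Treads = 19 − 1 = 18; going = 18 × 256 = 4608 mm.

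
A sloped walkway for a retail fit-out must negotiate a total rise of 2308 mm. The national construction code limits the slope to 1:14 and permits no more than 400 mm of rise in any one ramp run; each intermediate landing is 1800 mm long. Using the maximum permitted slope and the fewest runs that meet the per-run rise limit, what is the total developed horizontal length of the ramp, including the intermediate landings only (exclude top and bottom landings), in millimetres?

At most 400 each: 2308/400 = 5.77, giving 6 ramp runs. That means 5 intermediate landings.
Ramp run (horizontal) at 1:14: 2308 × 14 = 32312 mm.
5 intermediate landings contribute 5 × 1800 = 9000 mm.
Total developed length = 32312 + 9000 = 41312 mm.

41312 mm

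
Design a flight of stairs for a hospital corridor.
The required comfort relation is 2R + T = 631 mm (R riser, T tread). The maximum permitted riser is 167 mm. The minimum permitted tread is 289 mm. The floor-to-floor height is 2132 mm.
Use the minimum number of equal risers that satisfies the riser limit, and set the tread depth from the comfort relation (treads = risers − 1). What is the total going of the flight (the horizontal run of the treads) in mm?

3636 mm

⌈2132/167⌉ = 13 risers.
R = 2132 ÷ 13 = 164 mm.
From 2R + T = 631: T = 631 − 328 = 303 mm.
13 risers give 12 treads; going = 12 × 303 = 3636 mm.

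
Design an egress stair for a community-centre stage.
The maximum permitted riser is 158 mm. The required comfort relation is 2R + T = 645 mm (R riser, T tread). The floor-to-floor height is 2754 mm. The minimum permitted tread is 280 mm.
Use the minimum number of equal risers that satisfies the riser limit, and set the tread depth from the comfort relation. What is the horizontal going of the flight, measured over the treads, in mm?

5763 mm

2754 / 158 = 17.430 → round up to 18 risers.
Each riser is 2754/18 = 153 mm (≤ 158 mm).
Tread T = 645 − 2 × 153 = 339 mm (≥ 280 mm).
18 risers give 17 treads; going = 17 × 339 = 5763 mm.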